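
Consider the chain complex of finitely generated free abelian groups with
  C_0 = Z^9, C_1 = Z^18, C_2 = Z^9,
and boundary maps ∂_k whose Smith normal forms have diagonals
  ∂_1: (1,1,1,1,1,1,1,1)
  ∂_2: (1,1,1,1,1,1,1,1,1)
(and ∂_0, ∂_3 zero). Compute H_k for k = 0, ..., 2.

H_0: b_0 = 9 − 0 − 8 = 1; torsion from ∂_1 factors > 1: none. So H_0 = Z.
H_1: b_1 = 18 − 8 − 9 = 1; torsion from ∂_2 factors > 1: none. So H_1 = Z.
H_2: b_2 = 9 − 9 − 0 = 0; torsion from ∂_3 factors > 1: none. So H_2 = 0.

H_0 = Z,  H_1 = Z,  H_2 = 0.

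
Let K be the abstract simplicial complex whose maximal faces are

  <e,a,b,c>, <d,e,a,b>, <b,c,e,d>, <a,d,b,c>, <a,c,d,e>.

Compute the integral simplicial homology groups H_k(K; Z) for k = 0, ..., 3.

K has 5 vertices, 10 edges, 10 triangles, 5 3-simplices.
rank ∂_0 = 0, rank ∂_1 = 4 ⇒ b_0 = 5 − 0 − 4 = 1; all invariant factors of ∂_1 are 1 so no torsion. So H_0 = Z.
rank ∂_1 = 4, rank ∂_2 = 6 ⇒ b_1 = 10 − 4 − 6 = 0; all invariant factors of ∂_2 are 1 so no torsion. So H_1 = 0.
rank ∂_2 = 6, rank ∂_3 = 4 ⇒ b_2 = 10 − 6 − 4 = 0; all invariant factors of ∂_3 are 1 so no torsion. So H_2 = 0.
rank ∂_3 = 4, rank ∂_4 = 0 ⇒ b_3 = 5 − 4 − 0 = 1. So H_3 = Z.

H_0 ≅ Z,  H_1 = 0,  H_2 = 0,  H_3 ≅ Z.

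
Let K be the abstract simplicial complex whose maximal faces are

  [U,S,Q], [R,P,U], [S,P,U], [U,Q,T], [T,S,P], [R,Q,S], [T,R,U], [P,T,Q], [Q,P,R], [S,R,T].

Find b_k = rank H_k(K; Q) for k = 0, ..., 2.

Order the vertices as P < Q < R < S < T < U. Listing each simplex with vertices in this order, K has dimension 2 with simplices:

  0-simplices (6): P, Q, R, S, T, U
  1-simplices (15): PQ, PR, PS, PT, PU, QR, QS, QT, QU, RS, RT, RU, ST, SU, TU
  2-simplices (10): PQR, PQT, PRU, PST, PSU, QRS, QSU, QTU, RST, RTU

giving chain groups C_0 ≅ Z^6, C_1 ≅ Z^15, C_2 ≅ Z^10.

The boundary map ∂_1: C_1 → C_0 maps an edge to its endpoints' difference, ∂[p,q] = q − p. For instance
  ∂RU = U − R.
As a 6×15 matrix over Z this has rank 5, with invariant factors (1,1,1,1,1).

∂_2: C_2 → C_1 maps a triangle to the signed sum of its edges. For instance
  ∂PQR = QR − PR + PQ,
  ∂PSU = SU − PU + PS.
The resulting 15×10 matrix has rank 10, and its Smith normal form has invariant factors (1,1,1,1,1,1,1,1,1,2).

From H_k ≅ ker(∂_k) / im(∂_{k+1}) we obtain:

  H_0: rank C_0 − rank ∂_1 = 6 − 5 = 1, and the invariant factors of ∂_1 are all 1, so H_0 ≅ Z.
  H_1: rank ker ∂_1 − rank ∂_2 = (15 − 5) − 10 = 0, and ∂_2 has invariant factor 2 > 1, so H_1 ≅ Z/2.
  H_2: rank ker ∂_2 − rank ∂_3 = (10 − 10) − 0 = 0, and there is no ∂_3, so H_2 ≅ 0.

Hence the Betti numbers are b_0 = 1, b_1 = 0, b_2 = 0.

b_0 = 1, b_1 = 0, b_2 = 0.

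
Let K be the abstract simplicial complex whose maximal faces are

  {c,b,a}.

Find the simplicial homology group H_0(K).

H_0 = Z.

Fix the vertex order a < b < c and write every simplex with vertices in increasing order. Then dim K = 2 and the simplices of K are:

  0-simplices (3): a, b, c
  1-simplices (3): ab, ac, bc
  2-simplices (1): abc

giving chain groups C_0 ≅ Z^3, C_1 ≅ Z^3, C_2 ≅ Z^1.

Boundary ∂_1: C_1 → C_0 is given by ∂[p,q] = [q] − [p].
The 3×3 boundary matrix has rank 2 and Smith normal form diag(1,1).

∂_2: C_2 → C_1 sends each 2-simplex [p,q,r] to [q,r] − [p,r] + [p,q]. For instance
  ∂abc = bc − ac + ab.
The 3×1 boundary matrix has rank 1 and Smith normal form diag(1).

Now H_k = ker ∂_k / im ∂_{k+1}, so:

  H_0: rank C_0 − rank ∂_1 = 3 − 2 = 1, and the invariant factors of ∂_1 are all 1, so H_0 = Z.

(K is a triangulation of the 2-simplex.)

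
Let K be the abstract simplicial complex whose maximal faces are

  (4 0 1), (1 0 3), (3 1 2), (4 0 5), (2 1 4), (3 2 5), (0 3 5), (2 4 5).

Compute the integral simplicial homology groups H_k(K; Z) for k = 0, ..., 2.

Order the vertices as 0 < 1 < 2 < 3 < 4 < 5. Listing each simplex with vertices in this order, K has dimension 2 with simplices:

  0-simplices (6): [0], [1], [2], [3], [4], [5]
  1-simplices (12): [0,1], [0,3], [0,4], [0,5], [1,2], [1,3], [1,4], [2,3], [2,4], [2,5], [3,5], [4,5]
  2-simplices (8): [0,1,3], [0,1,4], [0,3,5], [0,4,5], [1,2,3], [1,2,4], [2,3,5], [2,4,5]

Hence C_0 ≅ Z^6, C_1 ≅ Z^12, C_2 ≅ Z^8.

∂_1: C_1 → C_0 is given by ∂[p,q] = [q] − [p].
As a 6×12 matrix over Z this has rank 5, with invariant factors (1,1,1,1,1).

Boundary ∂_2: C_2 → C_1 sends each 2-simplex [p,q,r] to [q,r] − [p,r] + [p,q]. For instance
  ∂[2,4,5] = [4,5] − [2,5] + [2,4],
  ∂[2,3,5] = [3,5] − [2,5] + [2,3].
As a 12×8 matrix over Z this has rank 7, with invariant factors (1,1,1,1,1,1,1).

From H_k ≅ ker(∂_k) / im(∂_{k+1}) we obtain:

  H_0: rank C_0 − rank ∂_1 = 6 − 5 = 1, and the invariant factors of ∂_1 are all 1, so H_0 ≅ Z.
  H_1: rank ker ∂_1 − rank ∂_2 = (12 − 5) − 7 = 0, and the invariant factors of ∂_2 are all 1, so H_1 ≅ 0.
  H_2: rank ker ∂_2 − rank ∂_3 = (8 − 7) − 0 = 1, and there is no ∂_3, so H_2 ≅ Z.

As a check, the Euler characteristic is 6 − 12 + 8 = 2, which agrees with 1 − 0 + 1 = 2.

H_0 ≅ Z,  H_1 = 0,  H_2 ≅ Z.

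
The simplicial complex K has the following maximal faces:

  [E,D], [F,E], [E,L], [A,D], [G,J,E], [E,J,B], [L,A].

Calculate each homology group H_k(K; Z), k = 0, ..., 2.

H_0 = Z,  H_1 = Z,  H_2 = 0.

Take the total order A < B < D < E < F < G < J < L on the vertex set. Then K (dimension 2) consists of the simplices:

  0-simplices (8): A, B, D, E, F, G, J, L
  1-simplices (10): AD, AL, BE, BJ, DE, EF, EG, EJ, EL, GJ
  2-simplices (2): BEJ, EGJ

Hence C_0 ≅ Z^8, C_1 ≅ Z^10, C_2 ≅ Z^2.

Boundary ∂_1: C_1 → C_0 maps an edge to its endpoints' difference, ∂[p,q] = q − p. For instance
  ∂DE = E − D.
The resulting 8×10 matrix has rank 7, and its Smith normal form has invariant factors (1,1,1,1,1,1,1).

∂_2: C_2 → C_1 sends each 2-simplex [p,q,r] to [q,r] − [p,r] + [p,q]. For instance
  ∂EGJ = GJ − EJ + EG,
  ∂BEJ = EJ − BJ + BE.
As a 10×2 matrix over Z this has rank 2, with invariant factors (1,1).

Reading off H_k = ker ∂_k / im ∂_{k+1}:

  H_0: rank C_0 − rank ∂_1 = 8 − 7 = 1, and the invariant factors of ∂_1 are all 1, so H_0 = Z.
  H_1: rank ker ∂_1 − rank ∂_2 = (10 − 7) − 2 = 1, and the invariant factors of ∂_2 are all 1, so H_1 = Z.
  H_2: rank ker ∂_2 − rank ∂_3 = (2 − 2) − 0 = 0, and there is no ∂_3, so H_2 = 0.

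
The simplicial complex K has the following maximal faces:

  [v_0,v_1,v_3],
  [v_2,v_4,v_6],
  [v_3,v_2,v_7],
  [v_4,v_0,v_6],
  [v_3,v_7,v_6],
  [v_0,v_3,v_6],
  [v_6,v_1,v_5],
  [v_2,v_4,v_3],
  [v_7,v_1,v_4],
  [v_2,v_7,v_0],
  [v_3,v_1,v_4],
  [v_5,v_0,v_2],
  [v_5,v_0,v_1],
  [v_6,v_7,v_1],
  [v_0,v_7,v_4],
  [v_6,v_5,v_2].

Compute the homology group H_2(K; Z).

Take the total order v_0 < v_1 < v_2 < v_3 < v_4 < v_5 < v_6 < v_7 on the vertex set. Then K (dimension 2) consists of the simplices:

  0-simplices (8): [v_0], [v_1], [v_2], [v_3], [v_4], [v_5], [v_6], [v_7]
  1-simplices (24): (24 of them)
  2-simplices (16): (16 of them)

giving chain groups C_0 ≅ Z^8, C_1 ≅ Z^24, C_2 ≅ Z^16.

The boundary map ∂_1: C_1 → C_0 maps an edge to its endpoints' difference, ∂[p,q] = q − p. For instance
  ∂[v_3,v_6] = [v_6] − [v_3].
This gives a 8×24 integer matrix of rank 7; reducing to Smith normal form yields diagonal entries (1,1,1,1,1,1,1).

∂_2: C_2 → C_1 sends each 2-simplex [p,q,r] to [q,r] − [p,r] + [p,q]. For instance
  ∂[v_0,v_2,v_5] = [v_2,v_5] − [v_0,v_5] + [v_0,v_2],
  ∂[v_0,v_3,v_6] = [v_3,v_6] − [v_0,v_6] + [v_0,v_3].
The 24×16 boundary matrix has rank 15 and Smith normal form diag(1,1,1,1,1,1,1,1,1,1,1,1,1,1,1).

From H_k ≅ ker(∂_k) / im(∂_{k+1}) we obtain:

  H_2: rank ker ∂_2 − rank ∂_3 = (16 − 15) − 0 = 1, and there is no ∂_3, so H_2 ≅ Z.

(K is a triangulation of the torus T^2.)

H_2 = Z.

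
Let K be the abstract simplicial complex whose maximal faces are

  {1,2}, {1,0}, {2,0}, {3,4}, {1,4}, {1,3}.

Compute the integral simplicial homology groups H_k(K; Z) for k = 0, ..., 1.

H_0 ≅ Z,  H_1 ≅ Z^2.

Fix the vertex order 0 < 1 < 2 < 3 < 4 and write every simplex with vertices in increasing order. Then dim K = 1 and the simplices of K are:

  0-simplices (5): [0], [1], [2], [3], [4]
  1-simplices (6): [0,1], [0,2], [1,2], [1,3], [1,4], [3,4]

Hence C_0 ≅ Z^5, C_1 ≅ Z^6.

The boundary map ∂_1: C_1 → C_0 sends each edge [p,q] (with p < q) to q − p. For instance
  ∂[1,3] = [3] − [1].
This gives a 5×6 integer matrix of rank 4; reducing to Smith normal form yields diagonal entries (1,1,1,1).

Now H_k = ker ∂_k / im ∂_{k+1}, so:

  H_0: rank C_0 − rank ∂_1 = 5 − 4 = 1, and the invariant factors of ∂_1 are all 1, so H_0 ≅ Z.
  H_1: rank ker ∂_1 − rank ∂_2 = (6 − 4) − 0 = 2, and there is no ∂_2, so H_1 ≅ Z^2.

As a check, the Euler characteristic is 5 − 6 = -1, which agrees with 1 − 2 = -1.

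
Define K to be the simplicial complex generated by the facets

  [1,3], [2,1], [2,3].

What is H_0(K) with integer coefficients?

H_0 ≅ Z.

K has 3 vertices, 3 edges.
rank ∂_0 = 0, rank ∂_1 = 2 ⇒ b_0 = 3 − 0 − 2 = 1; all invariant factors of ∂_1 are 1 so no torsion. So H_0 = Z.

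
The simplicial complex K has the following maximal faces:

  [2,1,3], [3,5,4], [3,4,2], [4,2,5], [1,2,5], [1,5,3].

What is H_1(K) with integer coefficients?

K has 5 vertices, 9 edges, 6 triangles.
rank ∂_1 = 4, rank ∂_2 = 5 ⇒ b_1 = 9 − 4 − 5 = 0; all invariant factors of ∂_2 are 1 so no torsion. So H_1 ≅ 0.

H_1 ≅ 0.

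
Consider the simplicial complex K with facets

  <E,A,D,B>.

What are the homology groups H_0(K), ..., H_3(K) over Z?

H_0 = Z,  H_1 = 0,  H_2 = 0,  H_3 = 0.

K has 4 vertices, 6 edges, 4 triangles, 1 3-simplex.
rank ∂_0 = 0, rank ∂_1 = 3 ⇒ b_0 = 4 − 0 − 3 = 1; all invariant factors of ∂_1 are 1 so no torsion. So H_0 = Z.
rank ∂_1 = 3, rank ∂_2 = 3 ⇒ b_1 = 6 − 3 − 3 = 0; all invariant factors of ∂_2 are 1 so no torsion. So H_1 = 0.
rank ∂_2 = 3, rank ∂_3 = 1 ⇒ b_2 = 4 − 3 − 1 = 0; all invariant factors of ∂_3 are 1 so no torsion. So H_2 = 0.
rank ∂_3 = 1, rank ∂_4 = 0 ⇒ b_3 = 1 − 1 − 0 = 0. So H_3 = 0.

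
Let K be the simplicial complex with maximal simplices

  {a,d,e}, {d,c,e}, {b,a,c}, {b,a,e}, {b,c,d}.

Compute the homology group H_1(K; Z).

We work with the vertex ordering a < b < c < d < e. The simplices of K, each written with vertices in increasing order, are:

  0-simplices (5): a, b, c, d, e
  1-simplices (10): ab, ac, ad, ae, bc, bd, be, cd, ce, de
  2-simplices (5): abc, abe, ade, bcd, cde

giving chain groups C_0 ≅ Z^5, C_1 ≅ Z^10, C_2 ≅ Z^5.

Boundary ∂_1: C_1 → C_0 is given by ∂[p,q] = [q] − [p]. For instance
  ∂ac = c − a.
The 5×10 boundary matrix has rank 4 and Smith normal form diag(1,1,1,1).

∂_2: C_2 → C_1 sends each 2-simplex [p,q,r] to [q,r] − [p,r] + [p,q]. For instance
  ∂ade = de − ae + ad,
  ∂abc = bc − ac + ab.
The 10×5 boundary matrix has rank 5 and Smith normal form diag(1,1,1,1,1).

Computing H_k = (kernel of ∂_k) / (image of ∂_{k+1}):

  H_1: rank ker ∂_1 − rank ∂_2 = (10 − 4) − 5 = 1, and the invariant factors of ∂_2 are all 1, so H_1 ≅ Z.

H_1 = Z.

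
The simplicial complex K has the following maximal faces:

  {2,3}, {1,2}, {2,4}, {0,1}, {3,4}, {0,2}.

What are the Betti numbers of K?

We work with the vertex ordering 0 < 1 < 2 < 3 < 4. The simplices of K, each written with vertices in increasing order, are:

  0-simplices (5): [0], [1], [2], [3], [4]
  1-simplices (6): [0,1], [0,2], [1,2], [2,3], [2,4], [3,4]

Hence C_0 ≅ Z^5, C_1 ≅ Z^6.

∂_1: C_1 → C_0 is given by ∂[p,q] = [q] − [p].
The resulting 5×6 matrix has rank 4, and its Smith normal form has invariant factors (1,1,1,1).

Now H_k = ker ∂_k / im ∂_{k+1}, so:

  H_0: rank C_0 − rank ∂_1 = 5 − 4 = 1, and the invariant factors of ∂_1 are all 1, so H_0 = Z.
  H_1: rank ker ∂_1 − rank ∂_2 = (6 − 4) − 0 = 2, and there is no ∂_2, so H_1 = Z^2.

Hence the Betti numbers are b_0 = 1, b_1 = 2.

b_0 = 1, b_1 = 2.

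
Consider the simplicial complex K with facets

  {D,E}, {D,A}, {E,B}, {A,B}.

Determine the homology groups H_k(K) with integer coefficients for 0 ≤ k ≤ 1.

H_0 ≅ Z,  H_1 ≅ Z.

Take the total order A < B < D < E on the vertex set. Then K (dimension 1) consists of the simplices:

  0-simplices (4): A, B, D, E
  1-simplices (4): AB, AD, BE, DE

giving chain groups C_0 ≅ Z^4, C_1 ≅ Z^4.

Boundary ∂_1: C_1 → C_0 is given by ∂[p,q] = [q] − [p].
The resulting 4×4 matrix has rank 3, and its Smith normal form has invariant factors (1,1,1).

Computing H_k = (kernel of ∂_k) / (image of ∂_{k+1}):

  H_0: rank C_0 − rank ∂_1 = 4 − 3 = 1, and the invariant factors of ∂_1 are all 1, so H_0 = Z.
  H_1: rank ker ∂_1 − rank ∂_2 = (4 − 3) − 0 = 1, and there is no ∂_2, so H_1 = Z.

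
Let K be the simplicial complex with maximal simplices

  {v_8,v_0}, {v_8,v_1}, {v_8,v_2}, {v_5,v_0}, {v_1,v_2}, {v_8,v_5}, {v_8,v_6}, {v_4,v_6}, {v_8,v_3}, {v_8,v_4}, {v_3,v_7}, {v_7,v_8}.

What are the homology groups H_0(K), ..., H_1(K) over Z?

H_0 ≅ Z,  H_1 ≅ Z^4.

We work with the vertex ordering v_0 < v_1 < v_2 < v_3 < v_4 < v_5 < v_6 < v_7 < v_8. The simplices of K, each written with vertices in increasing order, are:

  0-simplices (9): [v_0], [v_1], [v_2], [v_3], [v_4], [v_5], [v_6], [v_7], [v_8]
  1-simplices (12): [v_0,v_5], [v_0,v_8], [v_1,v_2], [v_1,v_8], [v_2,v_8], [v_3,v_7], [v_3,v_8], [v_4,v_6], [v_4,v_8], [v_5,v_8], [v_6,v_8], [v_7,v_8]

Hence C_0 ≅ Z^9, C_1 ≅ Z^12.

The boundary map ∂_1: C_1 → C_0 sends each edge [p,q] (with p < q) to q − p. For instance
  ∂[v_0,v_8] = [v_8] − [v_0].
This gives a 9×12 integer matrix of rank 8; reducing to Smith normal form yields diagonal entries (1,1,1,1,1,1,1,1).

Computing H_k = (kernel of ∂_k) / (image of ∂_{k+1}):

  H_0: rank C_0 − rank ∂_1 = 9 − 8 = 1, and the invariant factors of ∂_1 are all 1, so H_0 ≅ Z.
  H_1: rank ker ∂_1 − rank ∂_2 = (12 − 8) − 0 = 4, and there is no ∂_2, so H_1 ≅ Z^4.

As a check, the Euler characteristic is 9 − 12 = -3, which agrees with 1 − 4 = -3.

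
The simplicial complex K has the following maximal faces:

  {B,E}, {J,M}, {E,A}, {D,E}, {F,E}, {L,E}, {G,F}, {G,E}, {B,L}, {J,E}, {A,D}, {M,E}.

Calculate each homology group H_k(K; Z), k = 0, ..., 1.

H_0 ≅ Z,  H_1 ≅ Z^4.

Fix the vertex order A < B < D < E < F < G < J < L < M and write every simplex with vertices in increasing order. Then dim K = 1 and the simplices of K are:

  0-simplices (9): A, B, D, E, F, G, J, L, M
  1-simplices (12): AD, AE, BE, BL, DE, EF, EG, EJ, EL, EM, FG, JM

Hence C_0 ≅ Z^9, C_1 ≅ Z^12.

∂_1: C_1 → C_0 sends each edge [p,q] (with p < q) to q − p.
As a 9×12 matrix over Z this has rank 8, with invariant factors (1,1,1,1,1,1,1,1).

Computing H_k = (kernel of ∂_k) / (image of ∂_{k+1}):

  H_0: rank C_0 − rank ∂_1 = 9 − 8 = 1, and the invariant factors of ∂_1 are all 1, so H_0 ≅ Z.
  H_1: rank ker ∂_1 − rank ∂_2 = (12 − 8) − 0 = 4, and there is no ∂_2, so H_1 ≅ Z^4.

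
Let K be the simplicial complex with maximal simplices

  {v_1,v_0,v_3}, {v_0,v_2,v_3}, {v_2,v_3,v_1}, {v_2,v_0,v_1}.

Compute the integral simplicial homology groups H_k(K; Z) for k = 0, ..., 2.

H_0 = Z,  H_1 = 0,  H_2 = Z.

K has 4 vertices, 6 edges, 4 triangles.
rank ∂_0 = 0, rank ∂_1 = 3 ⇒ b_0 = 4 − 0 − 3 = 1; all invariant factors of ∂_1 are 1 so no torsion. So H_0 ≅ Z.
rank ∂_1 = 3, rank ∂_2 = 3 ⇒ b_1 = 6 − 3 − 3 = 0; all invariant factors of ∂_2 are 1 so no torsion. So H_1 ≅ 0.
rank ∂_2 = 3, rank ∂_3 = 0 ⇒ b_2 = 4 − 3 − 0 = 1. So H_2 ≅ Z.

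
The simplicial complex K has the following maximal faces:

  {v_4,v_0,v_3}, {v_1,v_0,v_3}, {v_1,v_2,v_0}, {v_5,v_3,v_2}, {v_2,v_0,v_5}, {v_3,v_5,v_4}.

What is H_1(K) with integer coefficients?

H_1 ≅ Z.

Take the total order v_0 < v_1 < v_2 < v_3 < v_4 < v_5 on the vertex set. Then K (dimension 2) consists of the simplices:

  0-simplices (6): [v_0], [v_1], [v_2], [v_3], [v_4], [v_5]
  1-simplices (12): [v_0,v_1], [v_0,v_2], [v_0,v_3], [v_0,v_4], [v_0,v_5], [v_1,v_2], [v_1,v_3], [v_2,v_3], [v_2,v_5], [v_3,v_4], [v_3,v_5], [v_4,v_5]
  2-simplices (6): [v_0,v_1,v_2], [v_0,v_1,v_3], [v_0,v_2,v_5], [v_0,v_3,v_4], [v_2,v_3,v_5], [v_3,v_4,v_5]

giving chain groups C_0 ≅ Z^6, C_1 ≅ Z^12, C_2 ≅ Z^6.

∂_1: C_1 → C_0 sends each edge [p,q] (with p < q) to q − p. For instance
  ∂[v_0,v_1] = [v_1] − [v_0].
The 6×12 boundary matrix has rank 5 and Smith normal form diag(1,1,1,1,1).

∂_2: C_2 → C_1 acts by ∂[p,q,r] = [q,r] − [p,r] + [p,q]. For instance
  ∂[v_0,v_1,v_2] = [v_1,v_2] − [v_0,v_2] + [v_0,v_1],
  ∂[v_0,v_1,v_3] = [v_1,v_3] − [v_0,v_3] + [v_0,v_1].
The resulting 12×6 matrix has rank 6, and its Smith normal form has invariant factors (1,1,1,1,1,1).

Reading off H_k = ker ∂_k / im ∂_{k+1}:

  H_1: rank ker ∂_1 − rank ∂_2 = (12 − 5) − 6 = 1, and the invariant factors of ∂_2 are all 1, so H_1 ≅ Z.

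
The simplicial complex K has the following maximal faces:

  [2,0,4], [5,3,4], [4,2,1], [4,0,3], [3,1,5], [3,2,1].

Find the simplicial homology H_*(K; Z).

H_0 = Z,  H_1 = Z,  H_2 = 0.

Take the total order 0 < 1 < 2 < 3 < 4 < 5 on the vertex set. Then K (dimension 2) consists of the simplices:

  0-simplices (6): [0], [1], [2], [3], [4], [5]
  1-simplices (12): [0,2], [0,3], [0,4], [1,2], [1,3], [1,4], [1,5], [2,3], [2,4], [3,4], [3,5], [4,5]
  2-simplices (6): [0,2,4], [0,3,4], [1,2,3], [1,2,4], [1,3,5], [3,4,5]

so the chain groups are C_0 ≅ Z^6, C_1 ≅ Z^12, C_2 ≅ Z^6.

∂_1: C_1 → C_0 maps an edge to its endpoints' difference, ∂[p,q] = q − p. For instance
  ∂[2,4] = [4] − [2].
The resulting 6×12 matrix has rank 5, and its Smith normal form has invariant factors (1,1,1,1,1).

The boundary map ∂_2: C_2 → C_1 maps a triangle to the signed sum of its edges. For instance
  ∂[1,2,3] = [2,3] − [1,3] + [1,2],
  ∂[3,4,5] = [4,5] − [3,5] + [3,4].
The 12×6 boundary matrix has rank 6 and Smith normal form diag(1,1,1,1,1,1).

From H_k ≅ ker(∂_k) / im(∂_{k+1}) we obtain:

  H_0: rank C_0 − rank ∂_1 = 6 − 5 = 1, and the invariant factors of ∂_1 are all 1, so H_0 ≅ Z.
  H_1: rank ker ∂_1 − rank ∂_2 = (12 − 5) − 6 = 1, and the invariant factors of ∂_2 are all 1, so H_1 ≅ Z.
  H_2: rank ker ∂_2 − rank ∂_3 = (6 − 6) − 0 = 0, and there is no ∂_3, so H_2 ≅ 0.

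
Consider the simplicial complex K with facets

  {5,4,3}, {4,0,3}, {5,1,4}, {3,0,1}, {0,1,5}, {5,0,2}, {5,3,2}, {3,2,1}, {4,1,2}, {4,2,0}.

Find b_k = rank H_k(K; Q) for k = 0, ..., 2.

Take the total order 0 < 1 < 2 < 3 < 4 < 5 on the vertex set. Then K (dimension 2) consists of the simplices:

  0-simplices (6): [0], [1], [2], [3], [4], [5]
  1-simplices (15): [0,1], [0,2], [0,3], [0,4], [0,5], [1,2], [1,3], [1,4], [1,5], [2,3], [2,4], [2,5], [3,4], [3,5], [4,5]
  2-simplices (10): [0,1,3], [0,1,5], [0,2,4], [0,2,5], [0,3,4], [1,2,3], [1,2,4], [1,4,5], [2,3,5], [3,4,5]

giving chain groups C_0 ≅ Z^6, C_1 ≅ Z^15, C_2 ≅ Z^10.

∂_1: C_1 → C_0 maps an edge to its endpoints' difference, ∂[p,q] = q − p.
The 6×15 boundary matrix has rank 5 and Smith normal form diag(1,1,1,1,1).

∂_2: C_2 → C_1 sends each 2-simplex [p,q,r] to [q,r] − [p,r] + [p,q]. For instance
  ∂[0,1,3] = [1,3] − [0,3] + [0,1],
  ∂[1,2,4] = [2,4] − [1,4] + [1,2].
The 15×10 boundary matrix has rank 10 and Smith normal form diag(1,1,1,1,1,1,1,1,1,2).

From H_k ≅ ker(∂_k) / im(∂_{k+1}) we obtain:

  H_0: rank C_0 − rank ∂_1 = 6 − 5 = 1, and the invariant factors of ∂_1 are all 1, so H_0 = Z.
  H_1: rank ker ∂_1 − rank ∂_2 = (15 − 5) − 10 = 0, and ∂_2 has invariant factor 2 > 1, so H_1 = Z/2Z.
  H_2: rank ker ∂_2 − rank ∂_3 = (10 − 10) − 0 = 0, and there is no ∂_3, so H_2 = 0.

As a check, the Euler characteristic is 6 − 15 + 10 = 1, which agrees with 1 − 0 + 0 = 1.
(K is a triangulation of the real projective plane RP^2.)

Hence the Betti numbers are b_0 = 1, b_1 = 0, b_2 = 0.

b_0 = 1, b_1 = 0, b_2 = 0.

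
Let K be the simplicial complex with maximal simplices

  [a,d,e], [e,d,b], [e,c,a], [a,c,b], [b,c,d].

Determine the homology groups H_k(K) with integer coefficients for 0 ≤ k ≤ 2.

H_0 ≅ Z,  H_1 ≅ Z,  H_2 = 0.

Take the total order a < b < c < d < e on the vertex set. Then K (dimension 2) consists of the simplices:

  0-simplices (5): a, b, c, d, e
  1-simplices (10): ab, ac, ad, ae, bc, bd, be, cd, ce, de
  2-simplices (5): abc, ace, ade, bcd, bde

Hence C_0 ≅ Z^5, C_1 ≅ Z^10, C_2 ≅ Z^5.

∂_1: C_1 → C_0 maps an edge to its endpoints' difference, ∂[p,q] = q − p. For instance
  ∂ac = c − a.
The 5×10 boundary matrix has rank 4 and Smith normal form diag(1,1,1,1).

∂_2: C_2 → C_1 sends each 2-simplex [p,q,r] to [q,r] − [p,r] + [p,q]. For instance
  ∂abc = bc − ac + ab,
  ∂ace = ce − ae + ac.
This gives a 10×5 integer matrix of rank 5; reducing to Smith normal form yields diagonal entries (1,1,1,1,1).

From H_k ≅ ker(∂_k) / im(∂_{k+1}) we obtain:

  H_0: rank C_0 − rank ∂_1 = 5 − 4 = 1, and the invariant factors of ∂_1 are all 1, so H_0 ≅ Z.
  H_1: rank ker ∂_1 − rank ∂_2 = (10 − 4) − 5 = 1, and the invariant factors of ∂_2 are all 1, so H_1 ≅ Z.
  H_2: rank ker ∂_2 − rank ∂_3 = (5 − 5) − 0 = 0, and there is no ∂_3, so H_2 ≅ 0.

As a check, the Euler characteristic is 5 − 10 + 5 = 0, which agrees with 1 − 1 + 0 = 0.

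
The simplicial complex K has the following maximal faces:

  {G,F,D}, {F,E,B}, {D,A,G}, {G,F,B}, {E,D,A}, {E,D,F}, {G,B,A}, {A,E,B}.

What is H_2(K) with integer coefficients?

H_2 ≅ Z.

We work with the vertex ordering A < B < D < E < F < G. The simplices of K, each written with vertices in increasing order, are:

  0-simplices (6): A, B, D, E, F, G
  1-simplices (12): AB, AD, AE, AG, BE, BF, BG, DE, DF, DG, EF, FG
  2-simplices (8): ABE, ABG, ADE, ADG, BEF, BFG, DEF, DFG

Hence C_0 ≅ Z^6, C_1 ≅ Z^12, C_2 ≅ Z^8.

The boundary map ∂_1: C_1 → C_0 sends each edge [p,q] (with p < q) to q − p. For instance
  ∂DG = G − D.
The 6×12 boundary matrix has rank 5 and Smith normal form diag(1,1,1,1,1).

Boundary ∂_2: C_2 → C_1 sends each 2-simplex [p,q,r] to [q,r] − [p,r] + [p,q]. For instance
  ∂DFG = FG − DG + DF,
  ∂ADE = DE − AE + AD.
As a 12×8 matrix over Z this has rank 7, with invariant factors (1,1,1,1,1,1,1).

Now H_k = ker ∂_k / im ∂_{k+1}, so:

  H_2: rank ker ∂_2 − rank ∂_3 = (8 − 7) − 0 = 1, and there is no ∂_3, so H_2 ≅ Z.

(K is a triangulation of the 2-sphere S^2.)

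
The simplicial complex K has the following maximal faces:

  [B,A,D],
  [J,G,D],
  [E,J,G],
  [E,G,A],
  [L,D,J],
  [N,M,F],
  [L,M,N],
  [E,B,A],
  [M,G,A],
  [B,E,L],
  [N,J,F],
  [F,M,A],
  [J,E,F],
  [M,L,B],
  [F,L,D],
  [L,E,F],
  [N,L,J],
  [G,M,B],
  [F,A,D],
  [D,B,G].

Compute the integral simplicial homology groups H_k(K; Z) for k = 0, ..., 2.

K has 10 vertices, 30 edges, 20 triangles.
rank ∂_0 = 0, rank ∂_1 = 9 ⇒ b_0 = 10 − 0 − 9 = 1; all invariant factors of ∂_1 are 1 so no torsion. So H_0 = Z.
rank ∂_1 = 9, rank ∂_2 = 20 ⇒ b_1 = 30 − 9 − 20 = 1; ∂_2 has invariant factor(s) [2] giving torsion. So H_1 = Z ⊕ Z_2.
rank ∂_2 = 20, rank ∂_3 = 0 ⇒ b_2 = 20 − 20 − 0 = 0. So H_2 = 0.

H_0 ≅ Z,  H_1 ≅ Z ⊕ Z_2,  H_2 = 0.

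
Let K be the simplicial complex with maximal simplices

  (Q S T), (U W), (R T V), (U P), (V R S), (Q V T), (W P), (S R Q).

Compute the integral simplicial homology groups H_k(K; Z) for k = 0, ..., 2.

Fix the vertex order P < Q < R < S < T < U < V < W and write every simplex with vertices in increasing order. Then dim K = 2 and the simplices of K are:

  0-simplices (8): P, Q, R, S, T, U, V, W
  1-simplices (13): PU, PW, QR, QS, QT, QV, RS, RT, RV, ST, SV, TV, UW
  2-simplices (5): QRS, QST, QTV, RSV, RTV

giving chain groups C_0 ≅ Z^8, C_1 ≅ Z^13, C_2 ≅ Z^5.

Boundary ∂_1: C_1 → C_0 sends each edge [p,q] (with p < q) to q − p. For instance
  ∂RS = S − R.
The resulting 8×13 matrix has rank 6, and its Smith normal form has invariant factors (1,1,1,1,1,1).

The boundary map ∂_2: C_2 → C_1 sends each 2-simplex [p,q,r] to [q,r] − [p,r] + [p,q]. For instance
  ∂QTV = TV − QV + QT,
  ∂QST = ST − QT + QS.
This gives a 13×5 integer matrix of rank 5; reducing to Smith normal form yields diagonal entries (1,1,1,1,1).

Reading off H_k = ker ∂_k / im ∂_{k+1}:

  H_0: rank C_0 − rank ∂_1 = 8 − 6 = 2, and the invariant factors of ∂_1 are all 1, so H_0 ≅ Z^2.
  H_1: rank ker ∂_1 − rank ∂_2 = (13 − 6) − 5 = 2, and the invariant factors of ∂_2 are all 1, so H_1 ≅ Z^2.
  H_2: rank ker ∂_2 − rank ∂_3 = (5 − 5) − 0 = 0, and there is no ∂_3, so H_2 ≅ 0.

As a check, the Euler characteristic is 8 − 13 + 5 = 0, which agrees with 2 − 2 + 0 = 0.

H_0 = Z^2,  H_1 = Z^2,  H_2 = 0.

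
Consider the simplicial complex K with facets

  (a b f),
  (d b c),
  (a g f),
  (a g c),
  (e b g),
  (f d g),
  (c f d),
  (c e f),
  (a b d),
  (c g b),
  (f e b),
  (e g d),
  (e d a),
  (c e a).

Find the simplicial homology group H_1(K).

We work with the vertex ordering a < b < c < d < e < f < g. The simplices of K, each written with vertices in increasing order, are:

  0-simplices (7): a, b, c, d, e, f, g
  1-simplices (21): ab, ac, ad, ae, af, ag, bc, bd, be, bf, bg, cd, ce, cf, cg, de, df, dg, ef, eg, fg
  2-simplices (14): abd, abf, ace, acg, ade, afg, bcd, bcg, bef, beg, cdf, cef, deg, dfg

Hence C_0 ≅ Z^7, C_1 ≅ Z^21, C_2 ≅ Z^14.

Boundary ∂_1: C_1 → C_0 maps an edge to its endpoints' difference, ∂[p,q] = q − p.
This gives a 7×21 integer matrix of rank 6; reducing to Smith normal form yields diagonal entries (1,1,1,1,1,1).

The boundary map ∂_2: C_2 → C_1 sends each 2-simplex [p,q,r] to [q,r] − [p,r] + [p,q]. For instance
  ∂ace = ce − ae + ac,
  ∂cdf = df − cf + cd.
The 21×14 boundary matrix has rank 13 and Smith normal form diag(1,1,1,1,1,1,1,1,1,1,1,1,1).

Reading off H_k = ker ∂_k / im ∂_{k+1}:

  H_1: rank ker ∂_1 − rank ∂_2 = (21 − 6) − 13 = 2, and the invariant factors of ∂_2 are all 1, so H_1 ≅ Z^2.

H_1 ≅ Z^2.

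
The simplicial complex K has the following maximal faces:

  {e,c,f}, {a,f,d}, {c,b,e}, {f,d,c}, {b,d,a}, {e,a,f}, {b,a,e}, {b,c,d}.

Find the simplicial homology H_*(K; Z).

H_0 = Z,  H_1 = 0,  H_2 = Z.

Order the vertices as a < b < c < d < e < f. Listing each simplex with vertices in this order, K has dimension 2 with simplices:

  0-simplices (6): a, b, c, d, e, f
  1-simplices (12): ab, ad, ae, af, bc, bd, be, cd, ce, cf, df, ef
  2-simplices (8): abd, abe, adf, aef, bcd, bce, cdf, cef

Hence C_0 ≅ Z^6, C_1 ≅ Z^12, C_2 ≅ Z^8.

Boundary ∂_1: C_1 → C_0 sends each edge [p,q] (with p < q) to q − p.
As a 6×12 matrix over Z this has rank 5, with invariant factors (1,1,1,1,1).

The boundary map ∂_2: C_2 → C_1 maps a triangle to the signed sum of its edges. For instance
  ∂abd = bd − ad + ab,
  ∂bce = ce − be + bc.
The resulting 12×8 matrix has rank 7, and its Smith normal form has invariant factors (1,1,1,1,1,1,1).

From H_k ≅ ker(∂_k) / im(∂_{k+1}) we obtain:

  H_0: rank C_0 − rank ∂_1 = 6 − 5 = 1, and the invariant factors of ∂_1 are all 1, so H_0 = Z.
  H_1: rank ker ∂_1 − rank ∂_2 = (12 − 5) − 7 = 0, and the invariant factors of ∂_2 are all 1, so H_1 = 0.
  H_2: rank ker ∂_2 − rank ∂_3 = (8 − 7) − 0 = 1, and there is no ∂_3, so H_2 = Z.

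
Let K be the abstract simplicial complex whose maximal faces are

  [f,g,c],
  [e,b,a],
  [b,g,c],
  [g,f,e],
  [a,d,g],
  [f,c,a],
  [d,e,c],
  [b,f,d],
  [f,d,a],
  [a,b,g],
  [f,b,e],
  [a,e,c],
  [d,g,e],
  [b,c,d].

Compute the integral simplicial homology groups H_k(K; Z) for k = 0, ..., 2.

K has 7 vertices, 21 edges, 14 triangles.
rank ∂_0 = 0, rank ∂_1 = 6 ⇒ b_0 = 7 − 0 − 6 = 1; all invariant factors of ∂_1 are 1 so no torsion. So H_0 = Z.
rank ∂_1 = 6, rank ∂_2 = 13 ⇒ b_1 = 21 − 6 − 13 = 2; all invariant factors of ∂_2 are 1 so no torsion. So H_1 = Z^2.
rank ∂_2 = 13, rank ∂_3 = 0 ⇒ b_2 = 14 − 13 − 0 = 1. So H_2 = Z.

H_0 ≅ Z,  H_1 ≅ Z^2,  H_2 ≅ Z.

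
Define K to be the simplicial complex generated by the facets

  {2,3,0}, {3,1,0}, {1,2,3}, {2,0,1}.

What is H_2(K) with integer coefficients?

We work with the vertex ordering 0 < 1 < 2 < 3. The simplices of K, each written with vertices in increasing order, are:

  0-simplices (4): [0], [1], [2], [3]
  1-simplices (6): [0,1], [0,2], [0,3], [1,2], [1,3], [2,3]
  2-simplices (4): [0,1,2], [0,1,3], [0,2,3], [1,2,3]

giving chain groups C_0 ≅ Z^4, C_1 ≅ Z^6, C_2 ≅ Z^4.

∂_1: C_1 → C_0 sends each edge [p,q] (with p < q) to q − p.
As a 4×6 matrix over Z this has rank 3, with invariant factors (1,1,1).

The boundary map ∂_2: C_2 → C_1 maps a triangle to the signed sum of its edges. For instance
  ∂[1,2,3] = [2,3] − [1,3] + [1,2],
  ∂[0,2,3] = [2,3] − [0,3] + [0,2].
This gives a 6×4 integer matrix of rank 3; reducing to Smith normal form yields diagonal entries (1,1,1).

From H_k ≅ ker(∂_k) / im(∂_{k+1}) we obtain:

  H_2: rank ker ∂_2 − rank ∂_3 = (4 − 3) − 0 = 1, and there is no ∂_3, so H_2 ≅ Z.

H_2 = Z.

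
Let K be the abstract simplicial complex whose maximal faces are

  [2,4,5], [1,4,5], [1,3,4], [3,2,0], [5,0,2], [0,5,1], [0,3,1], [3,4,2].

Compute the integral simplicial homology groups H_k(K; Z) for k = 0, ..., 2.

H_0 = Z,  H_1 = 0,  H_2 = Z.

We work with the vertex ordering 0 < 1 < 2 < 3 < 4 < 5. The simplices of K, each written with vertices in increasing order, are:

  0-simplices (6): [0], [1], [2], [3], [4], [5]
  1-simplices (12): [0,1], [0,2], [0,3], [0,5], [1,3], [1,4], [1,5], [2,3], [2,4], [2,5], [3,4], [4,5]
  2-simplices (8): [0,1,3], [0,1,5], [0,2,3], [0,2,5], [1,3,4], [1,4,5], [2,3,4], [2,4,5]

so the chain groups are C_0 ≅ Z^6, C_1 ≅ Z^12, C_2 ≅ Z^8.

Boundary ∂_1: C_1 → C_0 maps an edge to its endpoints' difference, ∂[p,q] = q − p.
The 6×12 boundary matrix has rank 5 and Smith normal form diag(1,1,1,1,1).

The boundary map ∂_2: C_2 → C_1 acts by ∂[p,q,r] = [q,r] − [p,r] + [p,q]. For instance
  ∂[2,4,5] = [4,5] − [2,5] + [2,4],
  ∂[1,3,4] = [3,4] − [1,4] + [1,3].
The 12×8 boundary matrix has rank 7 and Smith normal form diag(1,1,1,1,1,1,1).

Computing H_k = (kernel of ∂_k) / (image of ∂_{k+1}):

  H_0: rank C_0 − rank ∂_1 = 6 − 5 = 1, and the invariant factors of ∂_1 are all 1, so H_0 = Z.
  H_1: rank ker ∂_1 − rank ∂_2 = (12 − 5) − 7 = 0, and the invariant factors of ∂_2 are all 1, so H_1 = 0.
  H_2: rank ker ∂_2 − rank ∂_3 = (8 − 7) − 0 = 1, and there is no ∂_3, so H_2 = Z.

As a check, the Euler characteristic is 6 − 12 + 8 = 2, which agrees with 1 − 0 + 1 = 2.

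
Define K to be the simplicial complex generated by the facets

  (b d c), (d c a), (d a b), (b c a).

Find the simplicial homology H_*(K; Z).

Fix the vertex order a < b < c < d and write every simplex with vertices in increasing order. Then dim K = 2 and the simplices of K are:

  0-simplices (4): a, b, c, d
  1-simplices (6): ab, ac, ad, bc, bd, cd
  2-simplices (4): abc, abd, acd, bcd

giving chain groups C_0 ≅ Z^4, C_1 ≅ Z^6, C_2 ≅ Z^4.

The boundary map ∂_1: C_1 → C_0 sends each edge [p,q] (with p < q) to q − p. For instance
  ∂ab = b − a.
This gives a 4×6 integer matrix of rank 3; reducing to Smith normal form yields diagonal entries (1,1,1).

∂_2: C_2 → C_1 maps a triangle to the signed sum of its edges. For instance
  ∂acd = cd − ad + ac,
  ∂abc = bc − ac + ab.
This gives a 6×4 integer matrix of rank 3; reducing to Smith normal form yields diagonal entries (1,1,1).

Reading off H_k = ker ∂_k / im ∂_{k+1}:

  H_0: rank C_0 − rank ∂_1 = 4 − 3 = 1, and the invariant factors of ∂_1 are all 1, so H_0 = Z.
  H_1: rank ker ∂_1 − rank ∂_2 = (6 − 3) − 3 = 0, and the invariant factors of ∂_2 are all 1, so H_1 = 0.
  H_2: rank ker ∂_2 − rank ∂_3 = (4 − 3) − 0 = 1, and there is no ∂_3, so H_2 = Z.

As a check, the Euler characteristic is 4 − 6 + 4 = 2, which agrees with 1 − 0 + 1 = 2.
(K is a triangulation of the 2-sphere S^2.)

H_0 = Z,  H_1 = 0,  H_2 = Z.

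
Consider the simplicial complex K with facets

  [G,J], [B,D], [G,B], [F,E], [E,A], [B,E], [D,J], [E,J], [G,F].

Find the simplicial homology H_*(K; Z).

H_0 = Z,  H_1 = Z^3.

Order the vertices as A < B < D < E < F < G < J. Listing each simplex with vertices in this order, K has dimension 1 with simplices:

  0-simplices (7): A, B, D, E, F, G, J
  1-simplices (9): AE, BD, BE, BG, DJ, EF, EJ, FG, GJ

giving chain groups C_0 ≅ Z^7, C_1 ≅ Z^9.

The boundary map ∂_1: C_1 → C_0 maps an edge to its endpoints' difference, ∂[p,q] = q − p. For instance
  ∂FG = G − F.
This gives a 7×9 integer matrix of rank 6; reducing to Smith normal form yields diagonal entries (1,1,1,1,1,1).

From H_k ≅ ker(∂_k) / im(∂_{k+1}) we obtain:

  H_0: rank C_0 − rank ∂_1 = 7 − 6 = 1, and the invariant factors of ∂_1 are all 1, so H_0 ≅ Z.
  H_1: rank ker ∂_1 − rank ∂_2 = (9 − 6) − 0 = 3, and there is no ∂_2, so H_1 ≅ Z^3.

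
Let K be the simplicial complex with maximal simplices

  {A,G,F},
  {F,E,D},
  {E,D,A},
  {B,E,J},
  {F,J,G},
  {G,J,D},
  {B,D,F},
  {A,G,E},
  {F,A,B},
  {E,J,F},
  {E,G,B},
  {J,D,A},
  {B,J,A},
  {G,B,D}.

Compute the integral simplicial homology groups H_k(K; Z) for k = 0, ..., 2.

H_0 ≅ Z,  H_1 ≅ Z^2,  H_2 ≅ Z.

Take the total order A < B < D < E < F < G < J on the vertex set. Then K (dimension 2) consists of the simplices:

  0-simplices (7): A, B, D, E, F, G, J
  1-simplices (21): AB, AD, AE, AF, AG, AJ, BD, BE, BF, BG, BJ, DE, DF, DG, DJ, EF, EG, EJ, FG, FJ, GJ
  2-simplices (14): ABF, ABJ, ADE, ADJ, AEG, AFG, BDF, BDG, BEG, BEJ, DEF, DGJ, EFJ, FGJ

so the chain groups are C_0 ≅ Z^7, C_1 ≅ Z^21, C_2 ≅ Z^14.

Boundary ∂_1: C_1 → C_0 sends each edge [p,q] (with p < q) to q − p.
The resulting 7×21 matrix has rank 6, and its Smith normal form has invariant factors (1,1,1,1,1,1).

Boundary ∂_2: C_2 → C_1 acts by ∂[p,q,r] = [q,r] − [p,r] + [p,q]. For instance
  ∂ABJ = BJ − AJ + AB,
  ∂ADE = DE − AE + AD.
The resulting 21×14 matrix has rank 13, and its Smith normal form has invariant factors (1,1,1,1,1,1,1,1,1,1,1,1,1).

Computing H_k = (kernel of ∂_k) / (image of ∂_{k+1}):

  H_0: rank C_0 − rank ∂_1 = 7 − 6 = 1, and the invariant factors of ∂_1 are all 1, so H_0 ≅ Z.
  H_1: rank ker ∂_1 − rank ∂_2 = (21 − 6) − 13 = 2, and the invariant factors of ∂_2 are all 1, so H_1 ≅ Z^2.
  H_2: rank ker ∂_2 − rank ∂_3 = (14 − 13) − 0 = 1, and there is no ∂_3, so H_2 ≅ Z.

As a check, the Euler characteristic is 7 − 21 + 14 = 0, which agrees with 1 − 2 + 1 = 0.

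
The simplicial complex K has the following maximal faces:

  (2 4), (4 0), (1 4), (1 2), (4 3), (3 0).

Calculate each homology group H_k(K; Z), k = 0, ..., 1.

H_0 ≅ Z,  H_1 ≅ Z^2.

We work with the vertex ordering 0 < 1 < 2 < 3 < 4. The simplices of K, each written with vertices in increasing order, are:

  0-simplices (5): [0], [1], [2], [3], [4]
  1-simplices (6): [0,3], [0,4], [1,2], [1,4], [2,4], [3,4]

Hence C_0 ≅ Z^5, C_1 ≅ Z^6.

The boundary map ∂_1: C_1 → C_0 sends each edge [p,q] (with p < q) to q − p. For instance
  ∂[0,4] = [4] − [0].
As a 5×6 matrix over Z this has rank 4, with invariant factors (1,1,1,1).

From H_k ≅ ker(∂_k) / im(∂_{k+1}) we obtain:

  H_0: rank C_0 − rank ∂_1 = 5 − 4 = 1, and the invariant factors of ∂_1 are all 1, so H_0 ≅ Z.
  H_1: rank ker ∂_1 − rank ∂_2 = (6 − 4) − 0 = 2, and there is no ∂_2, so H_1 ≅ Z^2.

As a check, the Euler characteristic is 5 − 6 = -1, which agrees with 1 − 2 = -1.
(K is a triangulation of a wedge of 2 circles.)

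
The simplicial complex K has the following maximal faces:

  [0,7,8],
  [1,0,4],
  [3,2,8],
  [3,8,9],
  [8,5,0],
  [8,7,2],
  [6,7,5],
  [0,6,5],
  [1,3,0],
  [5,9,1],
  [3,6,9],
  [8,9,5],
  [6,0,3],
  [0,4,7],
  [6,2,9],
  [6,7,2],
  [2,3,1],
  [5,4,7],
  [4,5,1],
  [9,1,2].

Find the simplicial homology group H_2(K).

Order the vertices as 0 < 1 < 2 < 3 < 4 < 5 < 6 < 7 < 8 < 9. Listing each simplex with vertices in this order, K has dimension 2 with simplices:

  0-simplices (10): [0], [1], [2], [3], [4], [5], [6], [7], [8], [9]
  1-simplices (30): (30 of them)
  2-simplices (20): (20 of them)

Hence C_0 ≅ Z^10, C_1 ≅ Z^30, C_2 ≅ Z^20.

The boundary map ∂_1: C_1 → C_0 is given by ∂[p,q] = [q] − [p]. For instance
  ∂[5,8] = [8] − [5].
This gives a 10×30 integer matrix of rank 9; reducing to Smith normal form yields diagonal entries (1,1,1,1,1,1,1,1,1).

Boundary ∂_2: C_2 → C_1 maps a triangle to the signed sum of its edges. For instance
  ∂[0,5,8] = [5,8] − [0,8] + [0,5],
  ∂[0,1,3] = [1,3] − [0,3] + [0,1].
The 30×20 boundary matrix has rank 20 and Smith normal form diag(1,1,1,1,1,1,1,1,1,1,1,1,1,1,1,1,1,1,1,2).

From H_k ≅ ker(∂_k) / im(∂_{k+1}) we obtain:

  H_2: rank ker ∂_2 − rank ∂_3 = (20 − 20) − 0 = 0, and there is no ∂_3, so H_2 = 0.

(K is a triangulation of the Klein bottle.)

H_2 ≅ 0.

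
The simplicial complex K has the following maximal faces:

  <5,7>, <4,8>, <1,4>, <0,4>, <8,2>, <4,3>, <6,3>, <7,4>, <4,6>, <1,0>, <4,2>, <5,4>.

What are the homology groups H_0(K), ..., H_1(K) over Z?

Fix the vertex order 0 < 1 < 2 < 3 < 4 < 5 < 6 < 7 < 8 and write every simplex with vertices in increasing order. Then dim K = 1 and the simplices of K are:

  0-simplices (9): [0], [1], [2], [3], [4], [5], [6], [7], [8]
  1-simplices (12): [0,1], [0,4], [1,4], [2,4], [2,8], [3,4], [3,6], [4,5], [4,6], [4,7], [4,8], [5,7]

giving chain groups C_0 ≅ Z^9, C_1 ≅ Z^12.

The boundary map ∂_1: C_1 → C_0 maps an edge to its endpoints' difference, ∂[p,q] = q − p.
This gives a 9×12 integer matrix of rank 8; reducing to Smith normal form yields diagonal entries (1,1,1,1,1,1,1,1).

From H_k ≅ ker(∂_k) / im(∂_{k+1}) we obtain:

  H_0: rank C_0 − rank ∂_1 = 9 − 8 = 1, and the invariant factors of ∂_1 are all 1, so H_0 ≅ Z.
  H_1: rank ker ∂_1 − rank ∂_2 = (12 − 8) − 0 = 4, and there is no ∂_2, so H_1 ≅ Z^4.

(K is a triangulation of a wedge of 4 circles.)

H_0 ≅ Z,  H_1 ≅ Z^4.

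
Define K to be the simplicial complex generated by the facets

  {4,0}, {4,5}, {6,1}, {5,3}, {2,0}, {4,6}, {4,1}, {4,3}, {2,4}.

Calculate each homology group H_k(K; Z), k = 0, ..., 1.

Take the total order 0 < 1 < 2 < 3 < 4 < 5 < 6 on the vertex set. Then K (dimension 1) consists of the simplices:

  0-simplices (7): [0], [1], [2], [3], [4], [5], [6]
  1-simplices (9): [0,2], [0,4], [1,4], [1,6], [2,4], [3,4], [3,5], [4,5], [4,6]

giving chain groups C_0 ≅ Z^7, C_1 ≅ Z^9.

Boundary ∂_1: C_1 → C_0 maps an edge to its endpoints' difference, ∂[p,q] = q − p. For instance
  ∂[2,4] = [4] − [2].
The 7×9 boundary matrix has rank 6 and Smith normal form diag(1,1,1,1,1,1).

Now H_k = ker ∂_k / im ∂_{k+1}, so:

  H_0: rank C_0 − rank ∂_1 = 7 − 6 = 1, and the invariant factors of ∂_1 are all 1, so H_0 = Z.
  H_1: rank ker ∂_1 − rank ∂_2 = (9 − 6) − 0 = 3, and there is no ∂_2, so H_1 = Z^3.

(K is a triangulation of a wedge of 3 circles.)

H_0 = Z,  H_1 = Z^3.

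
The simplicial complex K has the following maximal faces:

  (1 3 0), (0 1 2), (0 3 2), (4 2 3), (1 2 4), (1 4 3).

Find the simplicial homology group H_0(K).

H_0 ≅ Z.

K has 5 vertices, 9 edges, 6 triangles.
rank ∂_0 = 0, rank ∂_1 = 4 ⇒ b_0 = 5 − 0 − 4 = 1; all invariant factors of ∂_1 are 1 so no torsion. So H_0 = Z.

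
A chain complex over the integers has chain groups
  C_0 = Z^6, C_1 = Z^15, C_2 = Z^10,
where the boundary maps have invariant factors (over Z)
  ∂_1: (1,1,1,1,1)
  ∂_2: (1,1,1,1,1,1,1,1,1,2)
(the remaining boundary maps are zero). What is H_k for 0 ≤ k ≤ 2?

H_0 = Z,  H_1 = Z/2Z,  H_2 = 0.

H_0: b_0 = 6 − 0 − 5 = 1; torsion from ∂_1 factors > 1: none. So H_0 = Z.
H_1: b_1 = 15 − 5 − 10 = 0; torsion from ∂_2 factors > 1: [2]. So H_1 = Z/2Z.
H_2: b_2 = 10 − 10 − 0 = 0; torsion from ∂_3 factors > 1: none. So H_2 = 0.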